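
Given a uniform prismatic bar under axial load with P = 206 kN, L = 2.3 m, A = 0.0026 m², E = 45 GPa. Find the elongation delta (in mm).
Model: a uniform prismatic bar under axial load, so delta = (P·L) / (A·E).
Convert to SI units:
  P = 206 kN = 206000 N
  E = 45 GPa = 4.5 × 10¹⁰ Pa
Substitute:
  delta = (206000 × 2.3) / (0.0026 × (4.5 × 10¹⁰))
  delta = 0.00405 m
Convert: delta = 0.00405 m = 4.05 mm
Final answer: delta = 4.05 mm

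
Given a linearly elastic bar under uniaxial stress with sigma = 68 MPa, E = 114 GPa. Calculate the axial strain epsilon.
Model: a linearly elastic bar under uniaxial stress, so epsilon = sigma / E.
Convert to SI units:
  sigma = 68 MPa = 6.8 × 10⁷ Pa
  E = 114 GPa = 1.14 × 10¹¹ Pa
Substitute:
  epsilon = (6.8 × 10⁷) / (1.14 × 10¹¹)
  epsilon = 0.0005965
Final answer: epsilon = 0.0005965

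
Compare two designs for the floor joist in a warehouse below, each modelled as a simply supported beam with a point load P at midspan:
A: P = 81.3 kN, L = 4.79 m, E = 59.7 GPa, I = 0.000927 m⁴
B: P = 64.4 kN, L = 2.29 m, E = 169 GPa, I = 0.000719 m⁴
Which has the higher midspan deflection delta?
Model: a simply supported beam with a point load P at midspan, so delta = (P·L^3) / (48·E·I) (SI units).
  A: delta = (81300 × 4.79^3) / (48 × (5.97 × 10¹⁰) × 0.000927) = 0.003364 m = 3.364 mm
  B: delta = (64400 × 2.29^3) / (48 × (1.69 × 10¹¹) × 0.000719) = 0.0001326 m = 0.1326 mm
3.364 mm > 0.1326 mm, so A is larger.
Final answer: A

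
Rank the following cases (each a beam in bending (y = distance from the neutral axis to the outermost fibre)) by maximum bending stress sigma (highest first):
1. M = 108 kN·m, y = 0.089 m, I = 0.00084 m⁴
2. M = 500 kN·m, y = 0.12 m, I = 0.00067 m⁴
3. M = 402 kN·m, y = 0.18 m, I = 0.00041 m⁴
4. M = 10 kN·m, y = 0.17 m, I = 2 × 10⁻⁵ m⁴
Model: a beam in bending (y = distance from the neutral axis to the outermost fibre), so sigma = (M·y) / I (SI units).
  Case 1: sigma = (108000 × 0.089) / 0.00084 = 1.144 × 10⁷ Pa = 11.44 MPa
  Case 2: sigma = (500000 × 0.12) / 0.00067 = 8.955 × 10⁷ Pa = 89.55 MPa
  Case 3: sigma = (402000 × 0.18) / 0.00041 = 1.765 × 10⁸ Pa = 176.5 MPa
  Case 4: sigma = (10000 × 0.17) / (2 × 10⁻⁵) = 8.5 × 10⁷ Pa = 85 MPa
Ordering: 176.5 MPa (case 3) > 89.55 MPa (case 2) > 85 MPa (case 4) > 11.44 MPa (case 1)
Final answer: 3, 2, 4, 1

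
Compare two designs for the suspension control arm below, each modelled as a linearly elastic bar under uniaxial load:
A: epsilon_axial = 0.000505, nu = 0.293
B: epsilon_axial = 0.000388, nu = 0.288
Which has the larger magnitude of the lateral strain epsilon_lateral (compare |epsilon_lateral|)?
Model: a linearly elastic bar under uniaxial load, so epsilon_lateral = -nu·epsilon_axial (SI units).
  A: epsilon_lateral = -(0.293 × 0.000505) = -0.000148
  B: epsilon_lateral = -(0.288 × 0.000388) = -0.0001117
|epsilon_lateral|: A = 0.000148, B = 0.0001117, so A is larger in magnitude.
Final answer: A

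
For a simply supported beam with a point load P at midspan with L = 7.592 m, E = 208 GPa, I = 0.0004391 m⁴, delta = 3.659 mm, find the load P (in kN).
Model: a simply supported beam with a point load P at midspan, so delta = (P·L^3) / (48·E·I).
Solve for P: P = (48·delta·E·I) / L^3.
Convert to SI units:
  E = 208 GPa = 2.08 × 10¹¹ Pa
  delta = 3.659 mm = 0.003659 m
Substitute:
  P = (48 × 0.003659 × (2.08 × 10¹¹) × 0.0004391) / 7.592^3
  P = 36660 N
Convert: P = 36660 N = 36.66 kN
Final answer: P = 36.66 kN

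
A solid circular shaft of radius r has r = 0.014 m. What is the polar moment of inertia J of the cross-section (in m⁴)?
Model: a solid circular shaft of radius r, so J = (π·r^4) / 2.
Substitute:
  J = (π × 0.014^4) / 2
  J = 6.034 × 10⁻⁸ m⁴
Final answer: J = 6.034 × 10⁻⁸ m⁴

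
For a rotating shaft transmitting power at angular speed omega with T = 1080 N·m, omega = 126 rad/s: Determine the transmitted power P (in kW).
Model: a rotating shaft transmitting power at angular speed omega, so P = T·omega.
Substitute:
  P = 1080 × 126
  P = 136100 W
Convert: P = 136100 W = 136.1 kW
Final answer: P = 136.1 kW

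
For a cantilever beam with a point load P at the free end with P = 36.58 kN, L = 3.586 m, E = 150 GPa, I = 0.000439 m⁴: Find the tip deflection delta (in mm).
Model: a cantilever beam with a point load P at the free end, so delta = (P·L^3) / (3·E·I).
Convert to SI units:
  P = 36.58 kN = 36580 N
  E = 150 GPa = 1.5 × 10¹¹ Pa
Substitute:
  delta = (36580 × 3.586^3) / (3 × (1.5 × 10¹¹) × 0.000439)
  delta = 0.008539 m
Convert: delta = 0.008539 m = 8.539 mm
Final answer: delta = 8.539 mm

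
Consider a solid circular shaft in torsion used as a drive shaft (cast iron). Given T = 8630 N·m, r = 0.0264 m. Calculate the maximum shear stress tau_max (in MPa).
Model: a solid circular shaft in torsion, so tau_max = (2·T) / (π·r^3).
Substitute:
  tau_max = (2 × 8630) / (π × 0.0264^3)
  tau_max = 2.986 × 10⁸ Pa
Convert: tau_max = 2.986 × 10⁸ Pa = 298.6 MPa
Final answer: tau_max = 298.6 MPa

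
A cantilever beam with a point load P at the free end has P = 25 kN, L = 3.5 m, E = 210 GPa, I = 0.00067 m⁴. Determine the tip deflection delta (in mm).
Model: a cantilever beam with a point load P at the free end, so delta = (P·L^3) / (3·E·I).
Convert to SI units:
  P = 25 kN = 25000 N
  E = 210 GPa = 2.1 × 10¹¹ Pa
Substitute:
  delta = (25000 × 3.5^3) / (3 × (2.1 × 10¹¹) × 0.00067)
  delta = 0.002539 m
Convert: delta = 0.002539 m = 2.539 mm
Final answer: delta = 2.539 mm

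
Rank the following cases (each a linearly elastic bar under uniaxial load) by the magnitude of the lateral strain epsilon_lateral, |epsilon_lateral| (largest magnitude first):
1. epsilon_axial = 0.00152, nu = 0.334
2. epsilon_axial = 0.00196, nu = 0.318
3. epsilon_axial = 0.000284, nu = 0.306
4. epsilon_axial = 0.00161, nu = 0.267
Model: a linearly elastic bar under uniaxial load, so epsilon_lateral = -nu·epsilon_axial (SI units).
  Case 1: epsilon_lateral = -(0.334 × 0.00152) = -0.0005077
  Case 2: epsilon_lateral = -(0.318 × 0.00196) = -0.0006233
  Case 3: epsilon_lateral = -(0.306 × 0.000284) = -8.69 × 10⁻⁵
  Case 4: epsilon_lateral = -(0.267 × 0.00161) = -0.0004299
Ordering by |epsilon_lateral|: 0.0006233 (case 2) > 0.0005077 (case 1) > 0.0004299 (case 4) > 8.69 × 10⁻⁵ (case 3)
Final answer: 2, 1, 4, 3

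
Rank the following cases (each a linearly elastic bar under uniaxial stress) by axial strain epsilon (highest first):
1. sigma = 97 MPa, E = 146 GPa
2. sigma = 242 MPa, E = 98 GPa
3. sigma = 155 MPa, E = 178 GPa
Model: a linearly elastic bar under uniaxial stress, so epsilon = sigma / E (SI units).
  Case 1: epsilon = (9.7 × 10⁷) / (1.46 × 10¹¹) = 0.0006644
  Case 2: epsilon = (2.42 × 10⁸) / (9.8 × 10¹⁰) = 0.002469
  Case 3: epsilon = (1.55 × 10⁸) / (1.78 × 10¹¹) = 0.0008708
Ordering: 0.002469 (case 2) > 0.0008708 (case 3) > 0.0006644 (case 1)
Final answer: 2, 3, 1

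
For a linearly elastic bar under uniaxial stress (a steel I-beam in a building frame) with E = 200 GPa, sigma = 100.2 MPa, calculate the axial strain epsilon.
Model: a linearly elastic bar under uniaxial stress, so sigma = E·epsilon.
Solve for epsilon: epsilon = sigma / E.
Convert to SI units:
  E = 200 GPa = 2 × 10¹¹ Pa
  sigma = 100.2 MPa = 1.002 × 10⁸ Pa
Substitute:
  epsilon = (1.002 × 10⁸) / (2 × 10¹¹)
  epsilon = 0.000501
Final answer: epsilon = 0.000501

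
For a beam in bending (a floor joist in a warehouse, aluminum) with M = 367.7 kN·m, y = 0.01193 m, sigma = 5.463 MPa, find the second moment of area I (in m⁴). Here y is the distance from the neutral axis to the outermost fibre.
Model: a beam in bending, so sigma = (M·y) / I.
Solve for I: I = (M·y) / sigma.
Convert to SI units:
  M = 367.7 kN·m = 367700 N·m
  sigma = 5.463 MPa = 5.463 × 10⁶ Pa
Substitute:
  I = (367700 × 0.01193) / (5.463 × 10⁶)
  I = 0.000803 m⁴
Final answer: I = 0.000803 m⁴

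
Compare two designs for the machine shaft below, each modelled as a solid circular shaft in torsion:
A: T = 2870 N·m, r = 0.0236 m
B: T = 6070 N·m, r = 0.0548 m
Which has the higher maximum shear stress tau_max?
Model: a solid circular shaft in torsion, so tau_max = (2·T) / (π·r^3) (SI units).
  A: tau_max = (2 × 2870) / (π × 0.0236^3) = 1.39 × 10⁸ Pa = 139 MPa
  B: tau_max = (2 × 6070) / (π × 0.0548^3) = 2.348 × 10⁷ Pa = 23.48 MPa
139 MPa > 23.48 MPa, so A is larger.
Final answer: A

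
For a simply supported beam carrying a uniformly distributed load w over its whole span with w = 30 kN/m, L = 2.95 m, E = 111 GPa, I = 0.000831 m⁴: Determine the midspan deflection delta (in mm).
Model: a simply supported beam carrying a uniformly distributed load w over its whole span, so delta = (5·w·L^4) / (384·E·I).
Convert to SI units:
  w = 30 kN/m = 30000 N/m
  E = 111 GPa = 1.11 × 10¹¹ Pa
Substitute:
  delta = (5 × 30000 × 2.95^4) / (384 × (1.11 × 10¹¹) × 0.000831)
  delta = 0.0003207 m
Convert: delta = 0.0003207 m = 0.3207 mm
Final answer: delta = 0.3207 mm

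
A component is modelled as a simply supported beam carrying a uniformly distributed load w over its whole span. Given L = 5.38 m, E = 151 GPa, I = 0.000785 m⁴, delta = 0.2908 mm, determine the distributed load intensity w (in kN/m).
Model: a simply supported beam carrying a uniformly distributed load w over its whole span, so delta = (5·w·L^4) / (384·E·I).
Solve for w: w = (384·delta·E·I) / (5·L^4).
Convert to SI units:
  E = 151 GPa = 1.51 × 10¹¹ Pa
  delta = 0.2908 mm = 0.0002908 m
Substitute:
  w = (384 × 0.0002908 × (1.51 × 10¹¹) × 0.000785) / (5 × 5.38^4)
  w = 3160 N/m
Convert: w = 3160 N/m = 3.16 kN/m
Final answer: w = 3.16 kN/m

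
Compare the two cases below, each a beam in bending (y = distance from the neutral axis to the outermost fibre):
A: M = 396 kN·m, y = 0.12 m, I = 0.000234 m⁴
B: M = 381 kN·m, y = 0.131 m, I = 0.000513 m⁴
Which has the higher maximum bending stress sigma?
Model: a beam in bending (y = distance from the neutral axis to the outermost fibre), so sigma = (M·y) / I (SI units).
  A: sigma = (396000 × 0.12) / 0.000234 = 2.031 × 10⁸ Pa = 203.1 MPa
  B: sigma = (381000 × 0.131) / 0.000513 = 9.729 × 10⁷ Pa = 97.29 MPa
203.1 MPa > 97.29 MPa, so A is larger.
Final answer: A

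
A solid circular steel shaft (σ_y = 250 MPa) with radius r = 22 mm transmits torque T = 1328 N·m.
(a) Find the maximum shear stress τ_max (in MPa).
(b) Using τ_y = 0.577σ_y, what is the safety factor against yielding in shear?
(a) For a solid circular shaft, τ_max = T·r/J with J = π·r^4/2, i.e. τ_max = 2·T / (π·r^3). Convert r = 22 mm = 0.022 m.
  τ_max = (2 × 1328) / (π × 0.022^3) = 7.94 × 10⁷ Pa = 79.4 MPa
(b) τ_y = 0.577 × 250 = 144.25 MPa
  SF = τ_y/τ_max = 144.25 / 79.4 = 1.817
Final answer: (a) τ_max = 79.4 MPa, (b) SF = 1.817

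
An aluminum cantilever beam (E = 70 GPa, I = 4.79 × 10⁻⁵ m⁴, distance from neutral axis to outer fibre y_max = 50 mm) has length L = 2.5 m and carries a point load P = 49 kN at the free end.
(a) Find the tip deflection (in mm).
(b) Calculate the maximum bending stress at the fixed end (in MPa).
(a) Tip deflection of a cantilever with an end point load: δ = P·L^3 / (3·E·I). Convert P = 49 kN = 49000 N, E = 70 GPa = 7 × 10¹⁰ Pa.
  δ = (49000 × 2.5^3) / (3 × (7 × 10¹⁰) × (4.79 × 10⁻⁵)) = 0.07611 m = 76.11 mm
(b) Maximum bending moment at the fixed end: M = P·L = 49000 × 2.5 = 122500 N·m. Convert y_max = 50 mm = 0.05 m.
  σ = M·y_max / I = (122500 × 0.05) / (4.79 × 10⁻⁵) = 1.279 × 10⁸ Pa = 127.9 MPa
Final answer: (a) δ = 76.11 mm, (b) σ = 127.9 MPa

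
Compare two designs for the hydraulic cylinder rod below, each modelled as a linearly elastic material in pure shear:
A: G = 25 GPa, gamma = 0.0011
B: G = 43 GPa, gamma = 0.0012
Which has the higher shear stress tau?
Model: a linearly elastic material in pure shear, so tau = G·gamma (SI units).
  A: tau = (2.5 × 10¹⁰) × 0.0011 = 2.75 × 10⁷ Pa = 27.5 MPa
  B: tau = (4.3 × 10¹⁰) × 0.0012 = 5.16 × 10⁷ Pa = 51.6 MPa
51.6 MPa > 27.5 MPa, so B is larger.
Final answer: B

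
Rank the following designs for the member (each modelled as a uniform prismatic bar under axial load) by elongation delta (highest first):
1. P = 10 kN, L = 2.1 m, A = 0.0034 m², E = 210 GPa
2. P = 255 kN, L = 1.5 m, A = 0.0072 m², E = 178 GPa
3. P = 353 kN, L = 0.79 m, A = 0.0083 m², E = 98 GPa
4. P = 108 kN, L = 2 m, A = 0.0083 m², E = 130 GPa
Model: a uniform prismatic bar under axial load, so delta = (P·L) / (A·E) (SI units).
  Case 1: delta = (10000 × 2.1) / (0.0034 × (2.1 × 10¹¹)) = 2.941 × 10⁻⁵ m = 0.02941 mm
  Case 2: delta = (255000 × 1.5) / (0.0072 × (1.78 × 10¹¹)) = 0.0002985 m = 0.2985 mm
  Case 3: delta = (353000 × 0.79) / (0.0083 × (9.8 × 10¹⁰)) = 0.0003428 m = 0.3428 mm
  Case 4: delta = (108000 × 2) / (0.0083 × (1.3 × 10¹¹)) = 0.0002002 m = 0.2002 mm
Ordering: 0.3428 mm (case 3) > 0.2985 mm (case 2) > 0.2002 mm (case 4) > 0.02941 mm (case 1)
Final answer: 3, 2, 4, 1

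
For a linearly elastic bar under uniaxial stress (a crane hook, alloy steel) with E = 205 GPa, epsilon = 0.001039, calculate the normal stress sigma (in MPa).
Model: a linearly elastic bar under uniaxial stress, so epsilon = sigma / E.
Solve for sigma: sigma = epsilon·E.
Convert to SI units:
  E = 205 GPa = 2.05 × 10¹¹ Pa
Substitute:
  sigma = 0.001039 × (2.05 × 10¹¹)
  sigma = 2.13 × 10⁸ Pa
Convert: sigma = 2.13 × 10⁸ Pa = 213 MPa
Final answer: sigma = 213 MPa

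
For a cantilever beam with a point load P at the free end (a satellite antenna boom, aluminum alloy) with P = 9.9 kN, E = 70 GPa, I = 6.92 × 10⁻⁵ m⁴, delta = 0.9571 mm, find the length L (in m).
Model: a cantilever beam with a point load P at the free end, so delta = (P·L^3) / (3·E·I).
Solve for L: L = ((3·delta·E·I) / P)^(1/3).
Convert to SI units:
  P = 9.9 kN = 9900 N
  E = 70 GPa = 7 × 10¹⁰ Pa
  delta = 0.9571 mm = 0.0009571 m
Substitute:
  L = ((3 × 0.0009571 × (7 × 10¹⁰) × (6.92 × 10⁻⁵)) / 9900)^(1/3)
  L = 1.12 m
Final answer: L = 1.12 m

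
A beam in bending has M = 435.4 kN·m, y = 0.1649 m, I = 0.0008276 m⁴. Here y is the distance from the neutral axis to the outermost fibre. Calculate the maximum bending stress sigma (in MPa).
Model: a beam in bending, so sigma = (M·y) / I.
Convert to SI units:
  M = 435.4 kN·m = 435400 N·m
Substitute:
  sigma = (435400 × 0.1649) / 0.0008276
  sigma = 8.675 × 10⁷ Pa
Convert: sigma = 8.675 × 10⁷ Pa = 86.75 MPa
Final answer: sigma = 86.75 MPa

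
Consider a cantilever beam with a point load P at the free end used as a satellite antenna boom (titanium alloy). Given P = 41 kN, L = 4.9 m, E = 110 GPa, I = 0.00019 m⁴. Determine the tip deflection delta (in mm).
Model: a cantilever beam with a point load P at the free end, so delta = (P·L^3) / (3·E·I).
Convert to SI units:
  P = 41 kN = 41000 N
  E = 110 GPa = 1.1 × 10¹¹ Pa
Substitute:
  delta = (41000 × 4.9^3) / (3 × (1.1 × 10¹¹) × 0.00019)
  delta = 0.07693 m
Convert: delta = 0.07693 m = 76.93 mm
Final answer: delta = 76.93 mm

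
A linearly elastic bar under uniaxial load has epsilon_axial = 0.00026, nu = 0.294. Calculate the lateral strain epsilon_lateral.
Model: a linearly elastic bar under uniaxial load, so epsilon_lateral = -nu·epsilon_axial.
Substitute:
  epsilon_lateral = -(0.294 × 0.00026)
  epsilon_lateral = -7.644 × 10⁻⁵
Final answer: epsilon_lateral = -7.644 × 10⁻⁵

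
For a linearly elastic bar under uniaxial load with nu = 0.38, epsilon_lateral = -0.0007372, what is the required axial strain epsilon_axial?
Model: a linearly elastic bar under uniaxial load, so epsilon_lateral = -nu·epsilon_axial.
Solve for epsilon_axial: epsilon_axial = -epsilon_lateral / nu.
Substitute:
  epsilon_axial = -(-0.0007372) / 0.38
  epsilon_axial = 0.00194
Final answer: epsilon_axial = 0.00194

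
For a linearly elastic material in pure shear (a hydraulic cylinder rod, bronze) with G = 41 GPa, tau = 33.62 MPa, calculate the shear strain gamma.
Model: a linearly elastic material in pure shear, so tau = G·gamma.
Solve for gamma: gamma = tau / G.
Convert to SI units:
  G = 41 GPa = 4.1 × 10¹⁰ Pa
  tau = 33.62 MPa = 3.362 × 10⁷ Pa
Substitute:
  gamma = (3.362 × 10⁷) / (4.1 × 10¹⁰)
  gamma = 0.00082
Final answer: gamma = 0.00082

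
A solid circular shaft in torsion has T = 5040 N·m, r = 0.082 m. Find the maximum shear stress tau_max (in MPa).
Model: a solid circular shaft in torsion, so tau_max = (2·T) / (π·r^3).
Substitute:
  tau_max = (2 × 5040) / (π × 0.082^3)
  tau_max = 5.819 × 10⁶ Pa
Convert: tau_max = 5.819 × 10⁶ Pa = 5.819 MPa
Final answer: tau_max = 5.819 MPa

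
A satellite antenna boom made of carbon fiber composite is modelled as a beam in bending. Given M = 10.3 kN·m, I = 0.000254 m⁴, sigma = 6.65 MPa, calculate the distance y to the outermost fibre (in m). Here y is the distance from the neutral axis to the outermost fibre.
Model: a beam in bending, so sigma = (M·y) / I.
Solve for y: y = (sigma·I) / M.
Convert to SI units:
  M = 10.3 kN·m = 10300 N·m
  sigma = 6.65 MPa = 6.65 × 10⁶ Pa
Substitute:
  y = ((6.65 × 10⁶) × 0.000254) / 10300
  y = 0.164 m
Final answer: y = 0.164 m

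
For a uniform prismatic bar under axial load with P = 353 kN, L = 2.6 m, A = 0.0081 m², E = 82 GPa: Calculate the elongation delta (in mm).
Model: a uniform prismatic bar under axial load, so delta = (P·L) / (A·E).
Convert to SI units:
  P = 353 kN = 353000 N
  E = 82 GPa = 8.2 × 10¹⁰ Pa
Substitute:
  delta = (353000 × 2.6) / (0.0081 × (8.2 × 10¹⁰))
  delta = 0.001382 m
Convert: delta = 0.001382 m = 1.382 mm
Final answer: delta = 1.382 mm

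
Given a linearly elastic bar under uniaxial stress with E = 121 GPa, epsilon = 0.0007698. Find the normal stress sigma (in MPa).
Model: a linearly elastic bar under uniaxial stress, so sigma = E·epsilon.
Convert to SI units:
  E = 121 GPa = 1.21 × 10¹¹ Pa
Substitute:
  sigma = (1.21 × 10¹¹) × 0.0007698
  sigma = 9.315 × 10⁷ Pa
Convert: sigma = 9.315 × 10⁷ Pa = 93.15 MPa
Final answer: sigma = 93.15 MPa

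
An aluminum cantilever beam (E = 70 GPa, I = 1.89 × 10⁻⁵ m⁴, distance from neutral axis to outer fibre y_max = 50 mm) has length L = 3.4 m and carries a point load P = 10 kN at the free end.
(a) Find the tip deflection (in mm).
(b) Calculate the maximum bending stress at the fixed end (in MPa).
(a) Tip deflection of a cantilever with an end point load: δ = P·L^3 / (3·E·I). Convert P = 10 kN = 10000 N, E = 70 GPa = 7 × 10¹⁰ Pa.
  δ = (10000 × 3.4^3) / (3 × (7 × 10¹⁰) × (1.89 × 10⁻⁵)) = 0.09903 m = 99.03 mm
(b) Maximum bending moment at the fixed end: M = P·L = 10000 × 3.4 = 34000 N·m. Convert y_max = 50 mm = 0.05 m.
  σ = M·y_max / I = (34000 × 0.05) / (1.89 × 10⁻⁵) = 8.995 × 10⁷ Pa = 89.95 MPa
Final answer: (a) δ = 99.03 mm, (b) σ = 89.95 MPa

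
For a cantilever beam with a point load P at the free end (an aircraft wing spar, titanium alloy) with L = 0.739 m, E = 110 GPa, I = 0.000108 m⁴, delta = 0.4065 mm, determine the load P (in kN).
Model: a cantilever beam with a point load P at the free end, so delta = (P·L^3) / (3·E·I).
Solve for P: P = (3·delta·E·I) / L^3.
Convert to SI units:
  E = 110 GPa = 1.1 × 10¹¹ Pa
  delta = 0.4065 mm = 0.0004065 m
Substitute:
  P = (3 × 0.0004065 × (1.1 × 10¹¹) × 0.000108) / 0.739^3
  P = 35900 N
Convert: P = 35900 N = 35.9 kN
Final answer: P = 35.9 kN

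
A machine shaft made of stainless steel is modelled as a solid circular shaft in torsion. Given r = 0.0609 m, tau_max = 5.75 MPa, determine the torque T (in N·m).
Model: a solid circular shaft in torsion, so tau_max = (2·T) / (π·r^3).
Solve for T: T = (π·tau_max·r^3) / 2.
Convert to SI units:
  tau_max = 5.75 MPa = 5.75 × 10⁶ Pa
Substitute:
  T = (π × (5.75 × 10⁶) × 0.0609^3) / 2
  T = 2040 N·m
Final answer: T = 2040 N·m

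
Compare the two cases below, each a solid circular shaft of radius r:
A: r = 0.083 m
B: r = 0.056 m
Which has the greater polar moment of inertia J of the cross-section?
Model: a solid circular shaft of radius r, so J = (π·r^4) / 2 (SI units).
  A: J = (π × 0.083^4) / 2 = 7.455 × 10⁻⁵ m⁴
  B: J = (π × 0.056^4) / 2 = 1.545 × 10⁻⁵ m⁴
7.455 × 10⁻⁵ m⁴ > 1.545 × 10⁻⁵ m⁴, so A is larger.
Final answer: A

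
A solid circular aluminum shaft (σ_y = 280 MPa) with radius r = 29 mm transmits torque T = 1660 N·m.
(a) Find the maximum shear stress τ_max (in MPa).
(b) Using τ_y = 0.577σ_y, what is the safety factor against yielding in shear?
(a) For a solid circular shaft, τ_max = T·r/J with J = π·r^4/2, i.e. τ_max = 2·T / (π·r^3). Convert r = 29 mm = 0.029 m.
  τ_max = (2 × 1660) / (π × 0.029^3) = 4.333 × 10⁷ Pa = 43.33 MPa
(b) τ_y = 0.577 × 280 = 161.56 MPa
  SF = τ_y/τ_max = 161.56 / 43.33 = 3.729
Final answer: (a) τ_max = 43.33 MPa, (b) SF = 3.729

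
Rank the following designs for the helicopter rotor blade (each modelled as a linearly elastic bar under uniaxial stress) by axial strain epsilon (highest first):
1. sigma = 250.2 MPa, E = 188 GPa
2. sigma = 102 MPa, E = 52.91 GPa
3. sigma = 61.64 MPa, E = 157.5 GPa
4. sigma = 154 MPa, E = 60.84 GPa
Model: a linearly elastic bar under uniaxial stress, so epsilon = sigma / E (SI units).
  Case 1: epsilon = (2.502 × 10⁸) / (1.88 × 10¹¹) = 0.001331
  Case 2: epsilon = (1.02 × 10⁸) / (5.291 × 10¹⁰) = 0.001928
  Case 3: epsilon = (6.164 × 10⁷) / (1.575 × 10¹¹) = 0.0003914
  Case 4: epsilon = (1.54 × 10⁸) / (6.084 × 10¹⁰) = 0.002531
Ordering: 0.002531 (case 4) > 0.001928 (case 2) > 0.001331 (case 1) > 0.0003914 (case 3)
Final answer: 4, 2, 1, 3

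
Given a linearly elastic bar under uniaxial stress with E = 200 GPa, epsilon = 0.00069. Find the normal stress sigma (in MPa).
Model: a linearly elastic bar under uniaxial stress, so sigma = E·epsilon.
Convert to SI units:
  E = 200 GPa = 2 × 10¹¹ Pa
Substitute:
  sigma = (2 × 10¹¹) × 0.00069
  sigma = 1.38 × 10⁸ Pa
Convert: sigma = 1.38 × 10⁸ Pa = 138 MPa
Final answer: sigma = 138 MPa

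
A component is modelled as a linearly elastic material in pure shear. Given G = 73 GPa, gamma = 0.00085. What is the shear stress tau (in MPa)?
Model: a linearly elastic material in pure shear, so tau = G·gamma.
Convert to SI units:
  G = 73 GPa = 7.3 × 10¹⁰ Pa
Substitute:
  tau = (7.3 × 10¹⁰) × 0.00085
  tau = 6.205 × 10⁷ Pa
Convert: tau = 6.205 × 10⁷ Pa = 62.05 MPa
Final answer: tau = 62.05 MPa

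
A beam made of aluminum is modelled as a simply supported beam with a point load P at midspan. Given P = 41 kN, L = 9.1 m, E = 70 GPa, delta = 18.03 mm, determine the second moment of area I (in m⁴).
Model: a simply supported beam with a point load P at midspan, so delta = (P·L^3) / (48·E·I).
Solve for I: I = (P·L^3) / (48·delta·E).
Convert to SI units:
  P = 41 kN = 41000 N
  E = 70 GPa = 7 × 10¹⁰ Pa
  delta = 18.03 mm = 0.01803 m
Substitute:
  I = (41000 × 9.1^3) / (48 × 0.01803 × (7 × 10¹⁰))
  I = 0.00051 m⁴
Final answer: I = 0.00051 m⁴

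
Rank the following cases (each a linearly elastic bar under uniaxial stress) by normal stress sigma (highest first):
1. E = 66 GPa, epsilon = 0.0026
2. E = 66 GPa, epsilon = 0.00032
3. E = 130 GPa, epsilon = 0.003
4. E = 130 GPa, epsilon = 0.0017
Model: a linearly elastic bar under uniaxial stress, so sigma = E·epsilon (SI units).
  Case 1: sigma = (6.6 × 10¹⁰) × 0.0026 = 1.716 × 10⁸ Pa = 171.6 MPa
  Case 2: sigma = (6.6 × 10¹⁰) × 0.00032 = 2.112 × 10⁷ Pa = 21.12 MPa
  Case 3: sigma = (1.3 × 10¹¹) × 0.003 = 3.9 × 10⁸ Pa = 390 MPa
  Case 4: sigma = (1.3 × 10¹¹) × 0.0017 = 2.21 × 10⁸ Pa = 221 MPa
Ordering: 390 MPa (case 3) > 221 MPa (case 4) > 171.6 MPa (case 1) > 21.12 MPa (case 2)
Final answer: 3, 4, 1, 2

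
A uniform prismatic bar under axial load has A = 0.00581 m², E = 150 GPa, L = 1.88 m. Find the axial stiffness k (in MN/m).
Model: a uniform prismatic bar under axial load, so k = (A·E) / L.
Convert to SI units:
  E = 150 GPa = 1.5 × 10¹¹ Pa
Substitute:
  k = (0.00581 × (1.5 × 10¹¹)) / 1.88
  k = 4.636 × 10⁸ N/m
Convert: k = 4.636 × 10⁸ N/m = 463.6 MN/m
Final answer: k = 463.6 MN/m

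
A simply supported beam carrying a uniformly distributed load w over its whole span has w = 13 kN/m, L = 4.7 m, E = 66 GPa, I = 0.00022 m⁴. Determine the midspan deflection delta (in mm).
Model: a simply supported beam carrying a uniformly distributed load w over its whole span, so delta = (5·w·L^4) / (384·E·I).
Convert to SI units:
  w = 13 kN/m = 13000 N/m
  E = 66 GPa = 6.6 × 10¹⁰ Pa
Substitute:
  delta = (5 × 13000 × 4.7^4) / (384 × (6.6 × 10¹⁰) × 0.00022)
  delta = 0.005689 m
Convert: delta = 0.005689 m = 5.689 mm
Final answer: delta = 5.689 mm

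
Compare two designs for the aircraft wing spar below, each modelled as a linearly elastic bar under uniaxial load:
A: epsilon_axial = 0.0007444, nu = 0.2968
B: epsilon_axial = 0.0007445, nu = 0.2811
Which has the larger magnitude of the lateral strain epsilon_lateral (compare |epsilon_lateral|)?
Model: a linearly elastic bar under uniaxial load, so epsilon_lateral = -nu·epsilon_axial (SI units).
  A: epsilon_lateral = -(0.2968 × 0.0007444) = -0.0002209
  B: epsilon_lateral = -(0.2811 × 0.0007445) = -0.0002093
|epsilon_lateral|: A = 0.0002209, B = 0.0002093, so A is larger in magnitude.
Final answer: A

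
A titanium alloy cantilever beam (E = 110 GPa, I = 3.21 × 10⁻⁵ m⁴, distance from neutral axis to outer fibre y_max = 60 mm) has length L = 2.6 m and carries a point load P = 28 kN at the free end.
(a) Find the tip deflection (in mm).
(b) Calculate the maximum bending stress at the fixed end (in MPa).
(a) Tip deflection of a cantilever with an end point load: δ = P·L^3 / (3·E·I). Convert P = 28 kN = 28000 N, E = 110 GPa = 1.1 × 10¹¹ Pa.
  δ = (28000 × 2.6^3) / (3 × (1.1 × 10¹¹) × (3.21 × 10⁻⁵)) = 0.04646 m = 46.46 mm
(b) Maximum bending moment at the fixed end: M = P·L = 28000 × 2.6 = 72800 N·m. Convert y_max = 60 mm = 0.06 m.
  σ = M·y_max / I = (72800 × 0.06) / (3.21 × 10⁻⁵) = 1.361 × 10⁸ Pa = 136.1 MPa
Final answer: (a) δ = 46.46 mm, (b) σ = 136.1 MPa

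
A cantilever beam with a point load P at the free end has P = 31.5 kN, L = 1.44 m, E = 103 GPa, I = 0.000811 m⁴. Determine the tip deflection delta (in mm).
Model: a cantilever beam with a point load P at the free end, so delta = (P·L^3) / (3·E·I).
Convert to SI units:
  P = 31.5 kN = 31500 N
  E = 103 GPa = 1.03 × 10¹¹ Pa
Substitute:
  delta = (31500 × 1.44^3) / (3 × (1.03 × 10¹¹) × 0.000811)
  delta = 0.0003753 m
Convert: delta = 0.0003753 m = 0.3753 mm
Final answer: delta = 0.3753 mm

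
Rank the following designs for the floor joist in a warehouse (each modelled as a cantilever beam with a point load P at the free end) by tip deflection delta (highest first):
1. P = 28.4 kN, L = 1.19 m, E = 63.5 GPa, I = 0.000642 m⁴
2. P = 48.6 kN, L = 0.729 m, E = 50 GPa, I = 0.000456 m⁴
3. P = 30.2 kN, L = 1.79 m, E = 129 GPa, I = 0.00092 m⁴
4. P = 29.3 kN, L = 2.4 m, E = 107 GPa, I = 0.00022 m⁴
Model: a cantilever beam with a point load P at the free end, so delta = (P·L^3) / (3·E·I) (SI units).
  Case 1: delta = (28400 × 1.19^3) / (3 × (6.35 × 10¹⁰) × 0.000642) = 0.0003913 m = 0.3913 mm
  Case 2: delta = (48600 × 0.729^3) / (3 × (5 × 10¹⁰) × 0.000456) = 0.0002753 m = 0.2753 mm
  Case 3: delta = (30200 × 1.79^3) / (3 × (1.29 × 10¹¹) × 0.00092) = 0.0004865 m = 0.4865 mm
  Case 4: delta = (29300 × 2.4^3) / (3 × (1.07 × 10¹¹) × 0.00022) = 0.005736 m = 5.736 mm
Ordering: 5.736 mm (case 4) > 0.4865 mm (case 3) > 0.3913 mm (case 1) > 0.2753 mm (case 2)
Final answer: 4, 3, 1, 2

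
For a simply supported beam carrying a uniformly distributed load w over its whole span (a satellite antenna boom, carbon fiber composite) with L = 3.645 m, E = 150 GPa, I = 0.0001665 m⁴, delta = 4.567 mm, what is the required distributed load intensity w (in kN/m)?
Model: a simply supported beam carrying a uniformly distributed load w over its whole span, so delta = (5·w·L^4) / (384·E·I).
Solve for w: w = (384·delta·E·I) / (5·L^4).
Convert to SI units:
  E = 150 GPa = 1.5 × 10¹¹ Pa
  delta = 4.567 mm = 0.004567 m
Substitute:
  w = (384 × 0.004567 × (1.5 × 10¹¹) × 0.0001665) / (5 × 3.645^4)
  w = 49630 N/m
Convert: w = 49630 N/m = 49.63 kN/m
Final answer: w = 49.63 kN/m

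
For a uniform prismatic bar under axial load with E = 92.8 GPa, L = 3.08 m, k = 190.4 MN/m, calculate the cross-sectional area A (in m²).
Model: a uniform prismatic bar under axial load, so k = (A·E) / L.
Solve for A: A = (k·L) / E.
Convert to SI units:
  E = 92.8 GPa = 9.28 × 10¹⁰ Pa
  k = 190.4 MN/m = 1.904 × 10⁸ N/m
Substitute:
  A = ((1.904 × 10⁸) × 3.08) / (9.28 × 10¹⁰)
  A = 0.006319 m²
Final answer: A = 0.006319 m²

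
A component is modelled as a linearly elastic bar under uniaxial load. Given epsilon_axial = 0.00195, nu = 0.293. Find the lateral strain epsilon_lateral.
Model: a linearly elastic bar under uniaxial load, so epsilon_lateral = -nu·epsilon_axial.
Substitute:
  epsilon_lateral = -(0.293 × 0.00195)
  epsilon_lateral = -0.0005713
Final answer: epsilon_lateral = -0.0005713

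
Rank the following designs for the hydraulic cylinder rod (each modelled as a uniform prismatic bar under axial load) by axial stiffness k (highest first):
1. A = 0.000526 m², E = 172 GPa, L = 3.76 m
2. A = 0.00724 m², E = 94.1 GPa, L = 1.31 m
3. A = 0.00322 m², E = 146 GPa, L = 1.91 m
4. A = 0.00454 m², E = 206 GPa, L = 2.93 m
Model: a uniform prismatic bar under axial load, so k = (A·E) / L (SI units).
  Case 1: k = (0.000526 × (1.72 × 10¹¹)) / 3.76 = 2.406 × 10⁷ N/m = 24.06 MN/m
  Case 2: k = (0.00724 × (9.41 × 10¹⁰)) / 1.31 = 5.201 × 10⁸ N/m = 520.1 MN/m
  Case 3: k = (0.00322 × (1.46 × 10¹¹)) / 1.91 = 2.461 × 10⁸ N/m = 246.1 MN/m
  Case 4: k = (0.00454 × (2.06 × 10¹¹)) / 2.93 = 3.192 × 10⁸ N/m = 319.2 MN/m
Ordering: 520.1 MN/m (case 2) > 319.2 MN/m (case 4) > 246.1 MN/m (case 3) > 24.06 MN/m (case 1)
Final answer: 2, 4, 3, 1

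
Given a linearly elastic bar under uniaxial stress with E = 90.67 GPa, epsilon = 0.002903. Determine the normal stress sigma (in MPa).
Model: a linearly elastic bar under uniaxial stress, so sigma = E·epsilon.
Convert to SI units:
  E = 90.67 GPa = 9.067 × 10¹⁰ Pa
Substitute:
  sigma = (9.067 × 10¹⁰) × 0.002903
  sigma = 2.632 × 10⁸ Pa
Convert: sigma = 2.632 × 10⁸ Pa = 263.2 MPa
Final answer: sigma = 263.2 MPa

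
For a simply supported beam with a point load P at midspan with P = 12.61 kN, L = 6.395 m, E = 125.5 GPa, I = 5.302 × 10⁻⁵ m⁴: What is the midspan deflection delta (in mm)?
Model: a simply supported beam with a point load P at midspan, so delta = (P·L^3) / (48·E·I).
Convert to SI units:
  P = 12.61 kN = 12610 N
  E = 125.5 GPa = 1.255 × 10¹¹ Pa
Substitute:
  delta = (12610 × 6.395^3) / (48 × (1.255 × 10¹¹) × (5.302 × 10⁻⁵))
  delta = 0.01033 m
Convert: delta = 0.01033 m = 10.33 mm
Final answer: delta = 10.33 mm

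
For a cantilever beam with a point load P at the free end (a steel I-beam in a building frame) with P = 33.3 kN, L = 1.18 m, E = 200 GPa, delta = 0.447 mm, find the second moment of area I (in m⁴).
Model: a cantilever beam with a point load P at the free end, so delta = (P·L^3) / (3·E·I).
Solve for I: I = (P·L^3) / (3·delta·E).
Convert to SI units:
  P = 33.3 kN = 33300 N
  E = 200 GPa = 2 × 10¹¹ Pa
  delta = 0.447 mm = 0.000447 m
Substitute:
  I = (33300 × 1.18^3) / (3 × 0.000447 × (2 × 10¹¹))
  I = 0.000204 m⁴
Final answer: I = 0.000204 m⁴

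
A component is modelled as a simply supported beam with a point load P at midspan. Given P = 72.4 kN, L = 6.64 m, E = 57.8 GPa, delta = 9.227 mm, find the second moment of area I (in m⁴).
Model: a simply supported beam with a point load P at midspan, so delta = (P·L^3) / (48·E·I).
Solve for I: I = (P·L^3) / (48·delta·E).
Convert to SI units:
  P = 72.4 kN = 72400 N
  E = 57.8 GPa = 5.78 × 10¹⁰ Pa
  delta = 9.227 mm = 0.009227 m
Substitute:
  I = (72400 × 6.64^3) / (48 × 0.009227 × (5.78 × 10¹⁰))
  I = 0.000828 m⁴
Final answer: I = 0.000828 m⁴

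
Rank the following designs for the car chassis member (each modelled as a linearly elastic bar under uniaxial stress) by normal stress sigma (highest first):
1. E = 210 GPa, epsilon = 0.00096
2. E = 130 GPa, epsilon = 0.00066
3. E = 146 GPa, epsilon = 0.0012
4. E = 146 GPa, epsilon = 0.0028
Model: a linearly elastic bar under uniaxial stress, so sigma = E·epsilon (SI units).
  Case 1: sigma = (2.1 × 10¹¹) × 0.00096 = 2.016 × 10⁸ Pa = 201.6 MPa
  Case 2: sigma = (1.3 × 10¹¹) × 0.00066 = 8.58 × 10⁷ Pa = 85.8 MPa
  Case 3: sigma = (1.46 × 10¹¹) × 0.0012 = 1.752 × 10⁸ Pa = 175.2 MPa
  Case 4: sigma = (1.46 × 10¹¹) × 0.0028 = 4.088 × 10⁸ Pa = 408.8 MPa
Ordering: 408.8 MPa (case 4) > 201.6 MPa (case 1) > 175.2 MPa (case 3) > 85.8 MPa (case 2)
Final answer: 4, 1, 3, 2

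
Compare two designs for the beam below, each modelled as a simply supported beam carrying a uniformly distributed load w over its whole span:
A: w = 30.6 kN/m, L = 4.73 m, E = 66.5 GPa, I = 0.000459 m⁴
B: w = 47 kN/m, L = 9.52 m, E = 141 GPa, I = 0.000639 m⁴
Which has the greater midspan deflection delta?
Model: a simply supported beam carrying a uniformly distributed load w over its whole span, so delta = (5·w·L^4) / (384·E·I) (SI units).
  A: delta = (5 × 30600 × 4.73^4) / (384 × (6.65 × 10¹⁰) × 0.000459) = 0.006534 m = 6.534 mm
  B: delta = (5 × 47000 × 9.52^4) / (384 × (1.41 × 10¹¹) × 0.000639) = 0.05579 m = 55.79 mm
55.79 mm > 6.534 mm, so B is larger.
Final answer: B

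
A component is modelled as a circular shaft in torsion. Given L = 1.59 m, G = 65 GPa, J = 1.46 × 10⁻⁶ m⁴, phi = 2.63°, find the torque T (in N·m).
Model: a circular shaft in torsion, so phi = (T·L) / (G·J).
Solve for T: T = (phi·G·J) / L.
Convert to SI units:
  G = 65 GPa = 6.5 × 10¹⁰ Pa
  phi = 2.63° = 0.0459 rad
Substitute:
  T = (0.0459 × (6.5 × 10¹⁰) × (1.46 × 10⁻⁶)) / 1.59
  T = 2740 N·m
Final answer: T = 2740 N·m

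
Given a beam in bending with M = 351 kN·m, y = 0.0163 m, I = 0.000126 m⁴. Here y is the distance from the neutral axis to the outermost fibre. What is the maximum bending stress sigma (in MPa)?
Model: a beam in bending, so sigma = (M·y) / I.
Convert to SI units:
  M = 351 kN·m = 351000 N·m
Substitute:
  sigma = (351000 × 0.0163) / 0.000126
  sigma = 4.541 × 10⁷ Pa
Convert: sigma = 4.541 × 10⁷ Pa = 45.41 MPa
Final answer: sigma = 45.41 MPa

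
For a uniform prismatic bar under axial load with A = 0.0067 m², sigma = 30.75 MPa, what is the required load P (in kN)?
Model: a uniform prismatic bar under axial load, so sigma = P / A.
Solve for P: P = sigma·A.
Convert to SI units:
  sigma = 30.75 MPa = 3.075 × 10⁷ Pa
Substitute:
  P = (3.075 × 10⁷) × 0.0067
  P = 206000 N
Convert: P = 206000 N = 206 kN
Final answer: P = 206 kN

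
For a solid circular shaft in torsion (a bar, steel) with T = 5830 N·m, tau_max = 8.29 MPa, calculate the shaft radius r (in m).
Model: a solid circular shaft in torsion, so tau_max = (2·T) / (π·r^3).
Solve for r: r = ((2·T) / (π·tau_max))^(1/3).
Convert to SI units:
  tau_max = 8.29 MPa = 8.29 × 10⁶ Pa
Substitute:
  r = ((2 × 5830) / (π × (8.29 × 10⁶)))^(1/3)
  r = 0.0765 m
Final answer: r = 0.0765 m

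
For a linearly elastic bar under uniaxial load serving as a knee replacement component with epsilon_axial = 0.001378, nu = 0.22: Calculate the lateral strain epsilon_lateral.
Model: a linearly elastic bar under uniaxial load, so epsilon_lateral = -nu·epsilon_axial.
Substitute:
  epsilon_lateral = -(0.22 × 0.001378)
  epsilon_lateral = -0.0003032
Final answer: epsilon_lateral = -0.0003032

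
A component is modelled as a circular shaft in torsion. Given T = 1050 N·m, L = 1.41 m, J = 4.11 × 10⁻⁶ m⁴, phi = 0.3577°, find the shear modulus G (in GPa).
Model: a circular shaft in torsion, so phi = (T·L) / (G·J).
Solve for G: G = (T·L) / (phi·J).
Convert to SI units:
  phi = 0.3577° = 0.006243 rad
Substitute:
  G = (1050 × 1.41) / (0.006243 × (4.11 × 10⁻⁶))
  G = 5.77 × 10¹⁰ Pa
Convert: G = 5.77 × 10¹⁰ Pa = 57.7 GPa
Final answer: G = 57.7 GPa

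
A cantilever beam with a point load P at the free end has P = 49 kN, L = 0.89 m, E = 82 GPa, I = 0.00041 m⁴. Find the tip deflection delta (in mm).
Model: a cantilever beam with a point load P at the free end, so delta = (P·L^3) / (3·E·I).
Convert to SI units:
  P = 49 kN = 49000 N
  E = 82 GPa = 8.2 × 10¹⁰ Pa
Substitute:
  delta = (49000 × 0.89^3) / (3 × (8.2 × 10¹⁰) × 0.00041)
  delta = 0.0003425 m
Convert: delta = 0.0003425 m = 0.3425 mm
Final answer: delta = 0.3425 mm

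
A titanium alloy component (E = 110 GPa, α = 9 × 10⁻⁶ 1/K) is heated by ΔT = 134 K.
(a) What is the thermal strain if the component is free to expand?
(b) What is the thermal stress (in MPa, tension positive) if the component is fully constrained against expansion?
(a) Free thermal strain ε_th = α·ΔT = (9 × 10⁻⁶) × 134 = 0.001206
(b) Fully constrained, the expansion is suppressed, so σ = -E·α·ΔT. Convert E = 110 GPa = 1.1 × 10¹¹ Pa.
  σ = -(1.1 × 10¹¹) × (9 × 10⁻⁶) × 134 = -1.327 × 10⁸ Pa = -132.7 MPa (compressive)
Final answer: (a) ε_th = 0.001206, (b) σ = -132.7 MPa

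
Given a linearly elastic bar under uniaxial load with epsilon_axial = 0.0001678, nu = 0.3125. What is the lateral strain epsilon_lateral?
Model: a linearly elastic bar under uniaxial load, so epsilon_lateral = -nu·epsilon_axial.
Substitute:
  epsilon_lateral = -(0.3125 × 0.0001678)
  epsilon_lateral = -5.244 × 10⁻⁵
Final answer: epsilon_lateral = -5.244 × 10⁻⁵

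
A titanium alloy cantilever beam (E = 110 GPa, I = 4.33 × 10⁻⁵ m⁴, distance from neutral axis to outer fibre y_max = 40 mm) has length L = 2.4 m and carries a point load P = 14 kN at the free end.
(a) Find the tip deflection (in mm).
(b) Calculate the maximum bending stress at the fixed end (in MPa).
(a) Tip deflection of a cantilever with an end point load: δ = P·L^3 / (3·E·I). Convert P = 14 kN = 14000 N, E = 110 GPa = 1.1 × 10¹¹ Pa.
  δ = (14000 × 2.4^3) / (3 × (1.1 × 10¹¹) × (4.33 × 10⁻⁵)) = 0.01354 m = 13.54 mm
(b) Maximum bending moment at the fixed end: M = P·L = 14000 × 2.4 = 33600 N·m. Convert y_max = 40 mm = 0.04 m.
  σ = M·y_max / I = (33600 × 0.04) / (4.33 × 10⁻⁵) = 3.104 × 10⁷ Pa = 31.04 MPa
Final answer: (a) δ = 13.54 mm, (b) σ = 31.04 MPa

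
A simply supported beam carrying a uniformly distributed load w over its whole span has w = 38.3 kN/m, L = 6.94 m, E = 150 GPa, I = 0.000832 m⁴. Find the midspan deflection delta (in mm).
Model: a simply supported beam carrying a uniformly distributed load w over its whole span, so delta = (5·w·L^4) / (384·E·I).
Convert to SI units:
  w = 38.3 kN/m = 38300 N/m
  E = 150 GPa = 1.5 × 10¹¹ Pa
Substitute:
  delta = (5 × 38300 × 6.94^4) / (384 × (1.5 × 10¹¹) × 0.000832)
  delta = 0.00927 m
Convert: delta = 0.00927 m = 9.27 mm
Final answer: delta = 9.27 mm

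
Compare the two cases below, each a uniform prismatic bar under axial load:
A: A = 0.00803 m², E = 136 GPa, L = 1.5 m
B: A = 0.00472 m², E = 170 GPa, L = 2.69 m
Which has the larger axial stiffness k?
Model: a uniform prismatic bar under axial load, so k = (A·E) / L (SI units).
  A: k = (0.00803 × (1.36 × 10¹¹)) / 1.5 = 7.281 × 10⁸ N/m = 728.1 MN/m
  B: k = (0.00472 × (1.7 × 10¹¹)) / 2.69 = 2.983 × 10⁸ N/m = 298.3 MN/m
728.1 MN/m > 298.3 MN/m, so A is larger.
Final answer: A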